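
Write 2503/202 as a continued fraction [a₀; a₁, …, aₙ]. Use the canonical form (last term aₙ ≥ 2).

2503 = 12×202 + 79
202 = 2×79 + 44
79 = 1×44 + 35
44 = 1×35 + 9
35 = 3×9 + 8
9 = 1×8 + 1
8 = 8×1 + 0  (stop)
So 2503/202 = [12; 2, 1, 1, 3, 1, 8].

[12; 2, 1, 1, 3, 1, 8]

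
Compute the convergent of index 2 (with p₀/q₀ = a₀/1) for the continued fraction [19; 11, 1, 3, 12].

229/12

Using pₖ = aₖpₖ₋₁ + pₖ₋₂, qₖ = aₖqₖ₋₁ + qₖ₋₂ (with p₋₁=1, p₋₂=0, q₋₁=0, q₋₂=1):
  k=0: a=19, p=19, q=1
  k=1: a=11, p=210, q=11
  k=2: a=1, p=229, q=12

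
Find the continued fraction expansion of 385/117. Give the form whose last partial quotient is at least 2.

385 = 3×117 + 34
117 = 3×34 + 15
34 = 2×15 + 4
15 = 3×4 + 3
4 = 1×3 + 1
3 = 3×1 + 0  (stop)
So 385/117 = [3; 3, 2, 3, 1, 3].

[3; 3, 2, 3, 1, 3]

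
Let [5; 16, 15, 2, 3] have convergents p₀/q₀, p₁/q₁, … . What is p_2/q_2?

Using pₖ = aₖpₖ₋₁ + pₖ₋₂, qₖ = aₖqₖ₋₁ + qₖ₋₂ (with p₋₁=1, p₋₂=0, q₋₁=0, q₋₂=1):
  k=0: a=5, p=5, q=1
  k=1: a=16, p=81, q=16
  k=2: a=15, p=1220, q=241

1220/241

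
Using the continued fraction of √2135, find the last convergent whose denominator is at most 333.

7624/165

√2135 = [46; 4, 1, 5, 1, 4, 92, …] (period length 6).
Convergents:
  p_0/q_0 = 46/1
  p_1/q_1 = 185/4
  p_2/q_2 = 231/5
  p_3/q_3 = 1340/29
  p_4/q_4 = 1571/34
  p_5/q_5 = 7624/165
  p_6/q_6 = 702979/15214
q_5 = 165 ≤ 333 < 15214 = q_6, so the answer is 7624/165.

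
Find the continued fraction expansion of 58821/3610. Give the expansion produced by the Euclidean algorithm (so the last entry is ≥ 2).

[16; 3, 2, 2, 15, 1, 12]

58821 = 16*3610 + 1061
3610 = 3*1061 + 427
1061 = 2*427 + 207
427 = 2*207 + 13
207 = 15*13 + 12
13 = 1*12 + 1
12 = 12*1 + 0  (stop)
So 58821/3610 = [16; 3, 2, 2, 15, 1, 12].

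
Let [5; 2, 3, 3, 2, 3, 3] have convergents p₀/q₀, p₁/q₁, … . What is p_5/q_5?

Using pₖ = aₖpₖ₋₁ + pₖ₋₂, qₖ = aₖqₖ₋₁ + qₖ₋₂ (with p₋₁=1, p₋₂=0, q₋₁=0, q₋₂=1):
  k=0: a=5, p=5, q=1
  k=1: a=2, p=11, q=2
  k=2: a=3, p=38, q=7
  k=3: a=3, p=125, q=23
  k=4: a=2, p=288, q=53
  k=5: a=3, p=989, q=182

989/182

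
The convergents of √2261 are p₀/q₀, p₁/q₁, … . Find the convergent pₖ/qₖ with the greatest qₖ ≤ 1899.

89917/1891

√2261 = [47; 1, 1, 4, 1, 1, 94, …] (period length 6).
Convergents:
  p_0/q_0 = 47/1
  p_1/q_1 = 48/1
  p_2/q_2 = 95/2
  p_3/q_3 = 428/9
  p_4/q_4 = 523/11
  p_5/q_5 = 951/20
  p_6/q_6 = 89917/1891
  p_7/q_7 = 90868/1911
q_6 = 1891 ≤ 1899 < 1911 = q_7, so the answer is 89917/1891.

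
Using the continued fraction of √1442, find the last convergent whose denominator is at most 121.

1443/38

√1442 = [37; 1, 36, 1, 74, …] (period length 4).
Convergents:
  p_0/q_0 = 37/1
  p_1/q_1 = 38/1
  p_2/q_2 = 1405/37
  p_3/q_3 = 1443/38
  p_4/q_4 = 108187/2849
q_3 = 38 ≤ 121 < 2849 = q_4, so the answer is 1443/38.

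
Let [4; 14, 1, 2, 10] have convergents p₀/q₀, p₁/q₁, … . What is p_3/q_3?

Using pₖ = aₖpₖ₋₁ + pₖ₋₂, qₖ = aₖqₖ₋₁ + qₖ₋₂ (with p₋₁=1, p₋₂=0, q₋₁=0, q₋₂=1):
  k=0: a=4, p=4, q=1
  k=1: a=14, p=57, q=14
  k=2: a=1, p=61, q=15
  k=3: a=2, p=179, q=44

179/44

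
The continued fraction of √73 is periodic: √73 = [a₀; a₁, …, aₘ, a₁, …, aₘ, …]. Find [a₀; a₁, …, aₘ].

[8; 1, 1, 5, 5, 1, 1, 16]

a₀ = ⌊√73⌋ = 8.
With m₀=0, d₀=1 and mₖ₊₁ = dₖaₖ − mₖ, dₖ₊₁ = (n − mₖ₊₁²)/dₖ, aₖ₊₁ = ⌊(a₀+mₖ₊₁)/dₖ₊₁⌋:
  k=1: m=8, d=9, a=1
  k=2: m=1, d=8, a=1
  k=3: m=7, d=3, a=5
  k=4: m=8, d=3, a=5
  k=5: m=7, d=8, a=1
  k=6: m=1, d=9, a=1
  k=7: m=8, d=1, a=16
d=1 and a=2a₀=16 at k=7, so the next step gives (m, d) = (8, 9) again — its k=1 value — and the period has length 7.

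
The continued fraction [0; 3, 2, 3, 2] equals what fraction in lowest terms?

16/55

Using pₖ = aₖpₖ₋₁ + pₖ₋₂ and qₖ = aₖqₖ₋₁ + qₖ₋₂:
  k=0: a=0, p=0, q=1
  k=1: a=3, p=1, q=3
  k=2: a=2, p=2, q=7
  k=3: a=3, p=7, q=24
  k=4: a=2, p=16, q=55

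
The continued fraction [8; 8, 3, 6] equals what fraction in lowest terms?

1283/158

Using pₖ = aₖpₖ₋₁ + pₖ₋₂ and qₖ = aₖqₖ₋₁ + qₖ₋₂:
  k=0: a=8, p=8, q=1
  k=1: a=8, p=65, q=8
  k=2: a=3, p=203, q=25
  k=3: a=6, p=1283, q=158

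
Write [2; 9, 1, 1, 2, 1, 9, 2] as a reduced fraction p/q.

2881/1369

Fold from the inside: start with 2/1.
  9 + 1/2 = 19/2
  1 + 2/19 = 21/19
  2 + 19/21 = 61/21
  1 + 21/61 = 82/61
  1 + 61/82 = 143/82
  9 + 82/143 = 1369/143
  2 + 143/1369 = 2881/1369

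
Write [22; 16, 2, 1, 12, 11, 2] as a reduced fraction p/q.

317262/14381

Using pₖ = aₖpₖ₋₁ + pₖ₋₂ and qₖ = aₖqₖ₋₁ + qₖ₋₂:
  k=0: a=22, p=22, q=1
  k=1: a=16, p=353, q=16
  k=2: a=2, p=728, q=33
  k=3: a=1, p=1081, q=49
  k=4: a=12, p=13700, q=621
  k=5: a=11, p=151781, q=6880
  k=6: a=2, p=317262, q=14381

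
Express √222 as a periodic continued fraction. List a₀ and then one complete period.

a₀ = ⌊√222⌋ = 14.
With m₀=0, d₀=1 and mₖ₊₁ = dₖaₖ − mₖ, dₖ₊₁ = (n − mₖ₊₁²)/dₖ, aₖ₊₁ = ⌊(a₀+mₖ₊₁)/dₖ₊₁⌋:
  k=1: m=14, d=26, a=1
  k=2: m=12, d=3, a=8
  k=3: m=12, d=26, a=1
  k=4: m=14, d=1, a=28
d=1 and a=2a₀=28 at k=4, so the next step gives (m, d) = (14, 26) again — its k=1 value — and the period has length 4.

[14; 1, 8, 1, 28]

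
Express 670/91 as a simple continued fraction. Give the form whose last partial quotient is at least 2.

670 = 7*91 + 33
91 = 2*33 + 25
33 = 1*25 + 8
25 = 3*8 + 1
8 = 8*1 + 0  (stop)
So 670/91 = [7; 2, 1, 3, 8].

[7; 2, 1, 3, 8]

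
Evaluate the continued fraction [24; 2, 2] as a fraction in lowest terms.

Fold from the inside: start with 2/1.
  2 + 1/2 = 5/2
  24 + 2/5 = 122/5

122/5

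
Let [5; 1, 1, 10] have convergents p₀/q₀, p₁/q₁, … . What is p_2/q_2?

11/2

Using pₖ = aₖpₖ₋₁ + pₖ₋₂, qₖ = aₖqₖ₋₁ + qₖ₋₂ (with p₋₁=1, p₋₂=0, q₋₁=0, q₋₂=1):
  k=0: a=5, p=5, q=1
  k=1: a=1, p=6, q=1
  k=2: a=1, p=11, q=2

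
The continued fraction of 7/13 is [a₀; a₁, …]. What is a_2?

7 = 0·13 + 7   →  a_0 = 0
13 = 1·7 + 6   →  a_1 = 1
7 = 1·6 + 1   →  a_2 = 1

1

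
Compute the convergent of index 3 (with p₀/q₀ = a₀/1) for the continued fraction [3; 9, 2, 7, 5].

Using pₖ = aₖpₖ₋₁ + pₖ₋₂, qₖ = aₖqₖ₋₁ + qₖ₋₂ (with p₋₁=1, p₋₂=0, q₋₁=0, q₋₂=1):
  k=0: a=3, p=3, q=1
  k=1: a=9, p=28, q=9
  k=2: a=2, p=59, q=19
  k=3: a=7, p=441, q=142

441/142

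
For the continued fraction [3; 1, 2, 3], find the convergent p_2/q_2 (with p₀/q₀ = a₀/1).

11/3

Using pₖ = aₖpₖ₋₁ + pₖ₋₂, qₖ = aₖqₖ₋₁ + qₖ₋₂ (with p₋₁=1, p₋₂=0, q₋₁=0, q₋₂=1):
  k=0: a=3, p=3, q=1
  k=1: a=1, p=4, q=1
  k=2: a=2, p=11, q=3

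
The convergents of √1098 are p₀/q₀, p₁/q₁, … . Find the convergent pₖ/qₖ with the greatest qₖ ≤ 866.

√1098 = [33; 7, 2, 1, 6, 1, 2, 7, 66, …] (period length 8).
Convergents:
  p_0/q_0 = 33/1
  p_1/q_1 = 232/7
  p_2/q_2 = 497/15
  p_3/q_3 = 729/22
  p_4/q_4 = 4871/147
  p_5/q_5 = 5600/169
  p_6/q_6 = 16071/485
  p_7/q_7 = 118097/3564
q_6 = 485 ≤ 866 < 3564 = q_7, so the answer is 16071/485.

16071/485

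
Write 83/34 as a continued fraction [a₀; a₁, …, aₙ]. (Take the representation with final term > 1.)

83 = 2*34 + 15
34 = 2*15 + 4
15 = 3*4 + 3
4 = 1*3 + 1
3 = 3*1 + 0  (stop)
So 83/34 = [2; 2, 3, 1, 3].

[2; 2, 3, 1, 3]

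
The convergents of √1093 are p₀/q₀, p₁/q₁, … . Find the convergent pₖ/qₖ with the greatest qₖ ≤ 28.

562/17

√1093 = [33; 16, 1, 1, 16, 66, …] (period length 5).
Convergents:
  p_0/q_0 = 33/1
  p_1/q_1 = 529/16
  p_2/q_2 = 562/17
  p_3/q_3 = 1091/33
q_2 = 17 ≤ 28 < 33 = q_3, so the answer is 562/17.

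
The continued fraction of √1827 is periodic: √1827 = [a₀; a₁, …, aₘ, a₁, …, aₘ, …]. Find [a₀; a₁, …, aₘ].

[42; 1, 2, 1, 8, 1, 2, 1, 84]

a₀ = ⌊√1827⌋ = 42.
With m₀=0, d₀=1 and mₖ₊₁ = dₖaₖ − mₖ, dₖ₊₁ = (n − mₖ₊₁²)/dₖ, aₖ₊₁ = ⌊(a₀+mₖ₊₁)/dₖ₊₁⌋:
  k=1: m=42, d=63, a=1
  k=2: m=21, d=22, a=2
  k=3: m=23, d=59, a=1
  k=4: m=36, d=9, a=8
  k=5: m=36, d=59, a=1
  k=6: m=23, d=22, a=2
  k=7: m=21, d=63, a=1
  k=8: m=42, d=1, a=84
d=1 and a=2a₀=84 at k=8, so the next step gives (m, d) = (42, 63) again — its k=1 value — and the period has length 8.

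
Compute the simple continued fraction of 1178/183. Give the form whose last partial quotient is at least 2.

1178 = 6*183 + 80
183 = 2*80 + 23
80 = 3*23 + 11
23 = 2*11 + 1
11 = 11*1 + 0  (stop)
So 1178/183 = [6; 2, 3, 2, 11].

[6; 2, 3, 2, 11]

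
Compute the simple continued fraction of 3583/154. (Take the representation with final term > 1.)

[23; 3, 1, 3, 10]

3583 = 23×154 + 41
154 = 3×41 + 31
41 = 1×31 + 10
31 = 3×10 + 1
10 = 10×1 + 0  (stop)
So 3583/154 = [23; 3, 1, 3, 10].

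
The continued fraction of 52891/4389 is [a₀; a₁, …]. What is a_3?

2

52891 = 12·4389 + 223   →  a_0 = 12
4389 = 19·223 + 152   →  a_1 = 19
223 = 1·152 + 71   →  a_2 = 1
152 = 2·71 + 10   →  a_3 = 2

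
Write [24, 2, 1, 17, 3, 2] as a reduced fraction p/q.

9176/377

Fold from the inside: start with 2/1.
  3 + 1/2 = 7/2
  17 + 2/7 = 121/7
  1 + 7/121 = 128/121
  2 + 121/128 = 377/128
  24 + 128/377 = 9176/377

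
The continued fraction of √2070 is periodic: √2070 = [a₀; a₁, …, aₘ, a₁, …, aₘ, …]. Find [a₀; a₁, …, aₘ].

a₀ = ⌊√2070⌋ = 45.
With m₀=0, d₀=1 and mₖ₊₁ = dₖaₖ − mₖ, dₖ₊₁ = (n − mₖ₊₁²)/dₖ, aₖ₊₁ = ⌊(a₀+mₖ₊₁)/dₖ₊₁⌋:
  k=1: m=45, d=45, a=2
  k=2: m=45, d=1, a=90
d=1 and a=2a₀=90 at k=2, so the next step gives (m, d) = (45, 45) again — its k=1 value — and the period has length 2.

[45; 2, 90]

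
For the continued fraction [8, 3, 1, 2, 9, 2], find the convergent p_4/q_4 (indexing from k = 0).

Using pₖ = aₖpₖ₋₁ + pₖ₋₂, qₖ = aₖqₖ₋₁ + qₖ₋₂ (with p₋₁=1, p₋₂=0, q₋₁=0, q₋₂=1):
  k=0: a=8, p=8, q=1
  k=1: a=3, p=25, q=3
  k=2: a=1, p=33, q=4
  k=3: a=2, p=91, q=11
  k=4: a=9, p=852, q=103

852/103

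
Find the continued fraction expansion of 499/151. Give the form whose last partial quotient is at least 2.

499 = 3·151 + 46
151 = 3·46 + 13
46 = 3·13 + 7
13 = 1·7 + 6
7 = 1·6 + 1
6 = 6·1 + 0  (stop)
So 499/151 = [3; 3, 3, 1, 1, 6].

[3; 3, 3, 1, 1, 6]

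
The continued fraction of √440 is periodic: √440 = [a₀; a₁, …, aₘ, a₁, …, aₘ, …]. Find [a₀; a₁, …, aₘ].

[20; 1, 40]

a₀ = ⌊√440⌋ = 20.
With m₀=0, d₀=1 and mₖ₊₁ = dₖaₖ − mₖ, dₖ₊₁ = (n − mₖ₊₁²)/dₖ, aₖ₊₁ = ⌊(a₀+mₖ₊₁)/dₖ₊₁⌋:
  k=1: m=20, d=40, a=1
  k=2: m=20, d=1, a=40
d=1 and a=2a₀=40 at k=2, so the next step gives (m, d) = (20, 40) again — its k=1 value — and the period has length 2.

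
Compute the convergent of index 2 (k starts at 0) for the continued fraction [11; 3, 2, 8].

79/7

Using pₖ = aₖpₖ₋₁ + pₖ₋₂, qₖ = aₖqₖ₋₁ + qₖ₋₂ (with p₋₁=1, p₋₂=0, q₋₁=0, q₋₂=1):
  k=0: a=11, p=11, q=1
  k=1: a=3, p=34, q=3
  k=2: a=2, p=79, q=7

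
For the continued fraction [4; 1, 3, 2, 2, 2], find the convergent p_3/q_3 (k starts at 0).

Using pₖ = aₖpₖ₋₁ + pₖ₋₂, qₖ = aₖqₖ₋₁ + qₖ₋₂ (with p₋₁=1, p₋₂=0, q₋₁=0, q₋₂=1):
  k=0: a=4, p=4, q=1
  k=1: a=1, p=5, q=1
  k=2: a=3, p=19, q=4
  k=3: a=2, p=43, q=9

43/9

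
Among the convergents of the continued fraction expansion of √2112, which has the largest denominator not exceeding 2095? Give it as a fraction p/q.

96141/2092

√2112 = [45; 1, 21, 1, 90, …] (period length 4).
Convergents:
  p_0/q_0 = 45/1
  p_1/q_1 = 46/1
  p_2/q_2 = 1011/22
  p_3/q_3 = 1057/23
  p_4/q_4 = 96141/2092
  p_5/q_5 = 97198/2115
q_4 = 2092 ≤ 2095 < 2115 = q_5, so the answer is 96141/2092.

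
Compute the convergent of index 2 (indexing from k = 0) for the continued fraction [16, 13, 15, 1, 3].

3151/196

Using pₖ = aₖpₖ₋₁ + pₖ₋₂, qₖ = aₖqₖ₋₁ + qₖ₋₂ (with p₋₁=1, p₋₂=0, q₋₁=0, q₋₂=1):
  k=0: a=16, p=16, q=1
  k=1: a=13, p=209, q=13
  k=2: a=15, p=3151, q=196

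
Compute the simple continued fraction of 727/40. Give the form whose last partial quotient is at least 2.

727 = 18×40 + 7
40 = 5×7 + 5
7 = 1×5 + 2
5 = 2×2 + 1
2 = 2×1 + 0  (stop)
So 727/40 = [18; 5, 1, 2, 2].

[18; 5, 1, 2, 2]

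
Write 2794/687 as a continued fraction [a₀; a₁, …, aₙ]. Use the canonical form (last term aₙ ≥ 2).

[4; 14, 1, 14, 3]

2794 = 4*687 + 46
687 = 14*46 + 43
46 = 1*43 + 3
43 = 14*3 + 1
3 = 3*1 + 0  (stop)
So 2794/687 = [4; 14, 1, 14, 3].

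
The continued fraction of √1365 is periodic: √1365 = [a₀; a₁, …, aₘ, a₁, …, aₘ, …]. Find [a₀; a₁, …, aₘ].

a₀ = ⌊√1365⌋ = 36.
With m₀=0, d₀=1 and mₖ₊₁ = dₖaₖ − mₖ, dₖ₊₁ = (n − mₖ₊₁²)/dₖ, aₖ₊₁ = ⌊(a₀+mₖ₊₁)/dₖ₊₁⌋:
  k=1: m=36, d=69, a=1
  k=2: m=33, d=4, a=17
  k=3: m=35, d=35, a=2
  k=4: m=35, d=4, a=17
  k=5: m=33, d=69, a=1
  k=6: m=36, d=1, a=72
d=1 and a=2a₀=72 at k=6, so the next step gives (m, d) = (36, 69) again — its k=1 value — and the period has length 6.

[36; 1, 17, 2, 17, 1, 72]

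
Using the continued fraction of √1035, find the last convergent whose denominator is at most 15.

193/6

√1035 = [32; 5, 1, 5, 64, …] (period length 4).
Convergents:
  p_0/q_0 = 32/1
  p_1/q_1 = 161/5
  p_2/q_2 = 193/6
  p_3/q_3 = 1126/35
q_2 = 6 ≤ 15 < 35 = q_3, so the answer is 193/6.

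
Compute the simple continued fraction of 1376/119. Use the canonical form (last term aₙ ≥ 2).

[11; 1, 1, 3, 2, 7]

1376 = 11·119 + 67
119 = 1·67 + 52
67 = 1·52 + 15
52 = 3·15 + 7
15 = 2·7 + 1
7 = 7·1 + 0  (stop)
So 1376/119 = [11; 1, 1, 3, 2, 7].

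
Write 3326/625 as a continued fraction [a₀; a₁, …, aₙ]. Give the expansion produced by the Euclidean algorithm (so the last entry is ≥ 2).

3326 = 5×625 + 201
625 = 3×201 + 22
201 = 9×22 + 3
22 = 7×3 + 1
3 = 3×1 + 0  (stop)
So 3326/625 = [5; 3, 9, 7, 3].

[5; 3, 9, 7, 3]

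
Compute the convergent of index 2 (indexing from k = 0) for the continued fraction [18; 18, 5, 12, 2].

1643/91

Using pₖ = aₖpₖ₋₁ + pₖ₋₂, qₖ = aₖqₖ₋₁ + qₖ₋₂ (with p₋₁=1, p₋₂=0, q₋₁=0, q₋₂=1):
  k=0: a=18, p=18, q=1
  k=1: a=18, p=325, q=18
  k=2: a=5, p=1643, q=91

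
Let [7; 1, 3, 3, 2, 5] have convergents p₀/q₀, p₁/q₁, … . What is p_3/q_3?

Using pₖ = aₖpₖ₋₁ + pₖ₋₂, qₖ = aₖqₖ₋₁ + qₖ₋₂ (with p₋₁=1, p₋₂=0, q₋₁=0, q₋₂=1):
  k=0: a=7, p=7, q=1
  k=1: a=1, p=8, q=1
  k=2: a=3, p=31, q=4
  k=3: a=3, p=101, q=13

101/13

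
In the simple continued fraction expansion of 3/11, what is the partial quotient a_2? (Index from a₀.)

1

3 = 0·11 + 3   →  a_0 = 0
11 = 3·3 + 2   →  a_1 = 3
3 = 1·2 + 1   →  a_2 = 1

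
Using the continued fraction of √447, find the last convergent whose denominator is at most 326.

6237/295

√447 = [21; 7, 42, …] (period length 2).
Convergents:
  p_0/q_0 = 21/1
  p_1/q_1 = 148/7
  p_2/q_2 = 6237/295
  p_3/q_3 = 43807/2072
q_2 = 295 ≤ 326 < 2072 = q_3, so the answer is 6237/295.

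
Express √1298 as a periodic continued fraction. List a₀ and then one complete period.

a₀ = ⌊√1298⌋ = 36.
With m₀=0, d₀=1 and mₖ₊₁ = dₖaₖ − mₖ, dₖ₊₁ = (n − mₖ₊₁²)/dₖ, aₖ₊₁ = ⌊(a₀+mₖ₊₁)/dₖ₊₁⌋:
  k=1: m=36, d=2, a=36
  k=2: m=36, d=1, a=72
d=1 and a=2a₀=72 at k=2, so the next step gives (m, d) = (36, 2) again — its k=1 value — and the period has length 2.

[36; 36, 72]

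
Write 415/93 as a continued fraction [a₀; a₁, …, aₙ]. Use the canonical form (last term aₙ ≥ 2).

[4; 2, 6, 7]

415 = 4×93 + 43
93 = 2×43 + 7
43 = 6×7 + 1
7 = 7×1 + 0  (stop)
So 415/93 = [4; 2, 6, 7].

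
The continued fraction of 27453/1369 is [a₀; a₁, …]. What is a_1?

27453 = 20·1369 + 73   →  a_0 = 20
1369 = 18·73 + 55   →  a_1 = 18

18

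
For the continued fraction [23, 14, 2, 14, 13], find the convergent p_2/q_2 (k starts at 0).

Using pₖ = aₖpₖ₋₁ + pₖ₋₂, qₖ = aₖqₖ₋₁ + qₖ₋₂ (with p₋₁=1, p₋₂=0, q₋₁=0, q₋₂=1):
  k=0: a=23, p=23, q=1
  k=1: a=14, p=323, q=14
  k=2: a=2, p=669, q=29

669/29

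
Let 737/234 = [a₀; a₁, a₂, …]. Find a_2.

737 = 3·234 + 35   →  a_0 = 3
234 = 6·35 + 24   →  a_1 = 6
35 = 1·24 + 11   →  a_2 = 1

1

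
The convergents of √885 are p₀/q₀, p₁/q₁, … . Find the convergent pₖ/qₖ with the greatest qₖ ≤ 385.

7110/239

√885 = [29; 1, 2, 1, 58, …] (period length 4).
Convergents:
  p_0/q_0 = 29/1
  p_1/q_1 = 30/1
  p_2/q_2 = 89/3
  p_3/q_3 = 119/4
  p_4/q_4 = 6991/235
  p_5/q_5 = 7110/239
  p_6/q_6 = 21211/713
q_5 = 239 ≤ 385 < 713 = q_6, so the answer is 7110/239.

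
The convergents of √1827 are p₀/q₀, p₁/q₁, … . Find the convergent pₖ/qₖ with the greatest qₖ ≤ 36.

1496/35

√1827 = [42; 1, 2, 1, 8, 1, 2, 1, 84, …] (period length 8).
Convergents:
  p_0/q_0 = 42/1
  p_1/q_1 = 43/1
  p_2/q_2 = 128/3
  p_3/q_3 = 171/4
  p_4/q_4 = 1496/35
  p_5/q_5 = 1667/39
q_4 = 35 ≤ 36 < 39 = q_5, so the answer is 1496/35.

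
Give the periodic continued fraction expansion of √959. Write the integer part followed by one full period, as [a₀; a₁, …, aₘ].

a₀ = ⌊√959⌋ = 30.
With m₀=0, d₀=1 and mₖ₊₁ = dₖaₖ − mₖ, dₖ₊₁ = (n − mₖ₊₁²)/dₖ, aₖ₊₁ = ⌊(a₀+mₖ₊₁)/dₖ₊₁⌋:
  k=1: m=30, d=59, a=1
  k=2: m=29, d=2, a=29
  k=3: m=29, d=59, a=1
  k=4: m=30, d=1, a=60
d=1 and a=2a₀=60 at k=4, so the next step gives (m, d) = (30, 59) again — its k=1 value — and the period has length 4.

[30; 1, 29, 1, 60]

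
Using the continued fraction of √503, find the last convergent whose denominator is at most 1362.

√503 = [22; 2, 2, 1, 21, 1, 2, 2, 44, …] (period length 8).
Convergents:
  p_0/q_0 = 22/1
  p_1/q_1 = 45/2
  p_2/q_2 = 112/5
  p_3/q_3 = 157/7
  p_4/q_4 = 3409/152
  p_5/q_5 = 3566/159
  p_6/q_6 = 10541/470
  p_7/q_7 = 24648/1099
  p_8/q_8 = 1095053/48826
q_7 = 1099 ≤ 1362 < 48826 = q_8, so the answer is 24648/1099.

24648/1099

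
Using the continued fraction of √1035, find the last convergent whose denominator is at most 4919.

72257/2246

√1035 = [32; 5, 1, 5, 64, …] (period length 4).
Convergents:
  p_0/q_0 = 32/1
  p_1/q_1 = 161/5
  p_2/q_2 = 193/6
  p_3/q_3 = 1126/35
  p_4/q_4 = 72257/2246
  p_5/q_5 = 362411/11265
q_4 = 2246 ≤ 4919 < 11265 = q_5, so the answer is 72257/2246.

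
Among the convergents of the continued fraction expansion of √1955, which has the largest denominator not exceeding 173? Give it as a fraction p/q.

2874/65

√1955 = [44; 4, 1, 1, 1, 4, 88, …] (period length 6).
Convergents:
  p_0/q_0 = 44/1
  p_1/q_1 = 177/4
  p_2/q_2 = 221/5
  p_3/q_3 = 398/9
  p_4/q_4 = 619/14
  p_5/q_5 = 2874/65
  p_6/q_6 = 253531/5734
q_5 = 65 ≤ 173 < 5734 = q_6, so the answer is 2874/65.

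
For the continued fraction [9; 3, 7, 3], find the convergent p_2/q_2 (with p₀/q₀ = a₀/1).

205/22

Using pₖ = aₖpₖ₋₁ + pₖ₋₂, qₖ = aₖqₖ₋₁ + qₖ₋₂ (with p₋₁=1, p₋₂=0, q₋₁=0, q₋₂=1):
  k=0: a=9, p=9, q=1
  k=1: a=3, p=28, q=3
  k=2: a=7, p=205, q=22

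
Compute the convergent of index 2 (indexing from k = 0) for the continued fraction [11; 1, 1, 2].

Using pₖ = aₖpₖ₋₁ + pₖ₋₂, qₖ = aₖqₖ₋₁ + qₖ₋₂ (with p₋₁=1, p₋₂=0, q₋₁=0, q₋₂=1):
  k=0: a=11, p=11, q=1
  k=1: a=1, p=12, q=1
  k=2: a=1, p=23, q=2

23/2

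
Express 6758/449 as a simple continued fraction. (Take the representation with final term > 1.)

6758 = 15×449 + 23
449 = 19×23 + 12
23 = 1×12 + 11
12 = 1×11 + 1
11 = 11×1 + 0  (stop)
So 6758/449 = [15; 19, 1, 1, 11].

[15; 19, 1, 1, 11]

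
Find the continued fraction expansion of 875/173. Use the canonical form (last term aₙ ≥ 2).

875 = 5×173 + 10
173 = 17×10 + 3
10 = 3×3 + 1
3 = 3×1 + 0  (stop)
So 875/173 = [5; 17, 3, 3].

[5; 17, 3, 3]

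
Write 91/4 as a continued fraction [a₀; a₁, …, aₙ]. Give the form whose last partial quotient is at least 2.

[22; 1, 3]

91 = 22·4 + 3
4 = 1·3 + 1
3 = 3·1 + 0  (stop)
So 91/4 = [22; 1, 3].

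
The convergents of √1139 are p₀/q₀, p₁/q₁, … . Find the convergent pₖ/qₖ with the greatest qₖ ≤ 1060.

√1139 = [33; 1, 2, 1, 66, …] (period length 4).
Convergents:
  p_0/q_0 = 33/1
  p_1/q_1 = 34/1
  p_2/q_2 = 101/3
  p_3/q_3 = 135/4
  p_4/q_4 = 9011/267
  p_5/q_5 = 9146/271
  p_6/q_6 = 27303/809
  p_7/q_7 = 36449/1080
q_6 = 809 ≤ 1060 < 1080 = q_7, so the answer is 27303/809.

27303/809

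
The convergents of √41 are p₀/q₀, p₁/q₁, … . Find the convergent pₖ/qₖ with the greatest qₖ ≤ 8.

32/5

√41 = [6; 2, 2, 12, …] (period length 3).
Convergents:
  p_0/q_0 = 6/1
  p_1/q_1 = 13/2
  p_2/q_2 = 32/5
  p_3/q_3 = 397/62
q_2 = 5 ≤ 8 < 62 = q_3, so the answer is 32/5.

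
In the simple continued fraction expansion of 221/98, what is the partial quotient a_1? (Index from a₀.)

221 = 2·98 + 25   →  a_0 = 2
98 = 3·25 + 23   →  a_1 = 3

3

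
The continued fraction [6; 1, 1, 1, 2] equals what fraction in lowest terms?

Using pₖ = aₖpₖ₋₁ + pₖ₋₂ and qₖ = aₖqₖ₋₁ + qₖ₋₂:
  k=0: a=6, p=6, q=1
  k=1: a=1, p=7, q=1
  k=2: a=1, p=13, q=2
  k=3: a=1, p=20, q=3
  k=4: a=2, p=53, q=8

53/8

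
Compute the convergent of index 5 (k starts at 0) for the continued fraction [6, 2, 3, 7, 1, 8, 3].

3312/515

Using pₖ = aₖpₖ₋₁ + pₖ₋₂, qₖ = aₖqₖ₋₁ + qₖ₋₂ (with p₋₁=1, p₋₂=0, q₋₁=0, q₋₂=1):
  k=0: a=6, p=6, q=1
  k=1: a=2, p=13, q=2
  k=2: a=3, p=45, q=7
  k=3: a=7, p=328, q=51
  k=4: a=1, p=373, q=58
  k=5: a=8, p=3312, q=515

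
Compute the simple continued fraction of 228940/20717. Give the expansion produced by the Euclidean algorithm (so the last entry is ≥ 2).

[11; 19, 1, 2, 14, 3, 2, 3]

228940 = 11*20717 + 1053
20717 = 19*1053 + 710
1053 = 1*710 + 343
710 = 2*343 + 24
343 = 14*24 + 7
24 = 3*7 + 3
7 = 2*3 + 1
3 = 3*1 + 0  (stop)
So 228940/20717 = [11; 19, 1, 2, 14, 3, 2, 3].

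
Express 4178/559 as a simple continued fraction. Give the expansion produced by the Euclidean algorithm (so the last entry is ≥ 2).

[7; 2, 9, 7, 4]

4178 = 7·559 + 265
559 = 2·265 + 29
265 = 9·29 + 4
29 = 7·4 + 1
4 = 4·1 + 0  (stop)
So 4178/559 = [7; 2, 9, 7, 4].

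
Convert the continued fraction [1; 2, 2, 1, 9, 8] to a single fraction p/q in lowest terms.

786/551

Fold from the inside: start with 8/1.
  9 + 1/8 = 73/8
  1 + 8/73 = 81/73
  2 + 73/81 = 235/81
  2 + 81/235 = 551/235
  1 + 235/551 = 786/551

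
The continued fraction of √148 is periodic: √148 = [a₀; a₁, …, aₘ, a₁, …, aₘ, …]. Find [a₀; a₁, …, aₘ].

a₀ = ⌊√148⌋ = 12.
With m₀=0, d₀=1 and mₖ₊₁ = dₖaₖ − mₖ, dₖ₊₁ = (n − mₖ₊₁²)/dₖ, aₖ₊₁ = ⌊(a₀+mₖ₊₁)/dₖ₊₁⌋:
  k=1: m=12, d=4, a=6
  k=2: m=12, d=1, a=24
d=1 and a=2a₀=24 at k=2, so the next step gives (m, d) = (12, 4) again — its k=1 value — and the period has length 2.

[12; 6, 24]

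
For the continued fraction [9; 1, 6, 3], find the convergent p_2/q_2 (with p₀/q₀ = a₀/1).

69/7

Using pₖ = aₖpₖ₋₁ + pₖ₋₂, qₖ = aₖqₖ₋₁ + qₖ₋₂ (with p₋₁=1, p₋₂=0, q₋₁=0, q₋₂=1):
  k=0: a=9, p=9, q=1
  k=1: a=1, p=10, q=1
  k=2: a=6, p=69, q=7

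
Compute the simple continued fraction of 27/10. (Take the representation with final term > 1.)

27 = 2*10 + 7
10 = 1*7 + 3
7 = 2*3 + 1
3 = 3*1 + 0  (stop)
So 27/10 = [2; 1, 2, 3].

[2; 1, 2, 3]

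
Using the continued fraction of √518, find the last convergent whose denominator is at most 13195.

√518 = [22; 1, 3, 6, 3, 1, 44, …] (period length 6).
Convergents:
  p_0/q_0 = 22/1
  p_1/q_1 = 23/1
  p_2/q_2 = 91/4
  p_3/q_3 = 569/25
  p_4/q_4 = 1798/79
  p_5/q_5 = 2367/104
  p_6/q_6 = 105946/4655
  p_7/q_7 = 108313/4759
  p_8/q_8 = 430885/18932
q_7 = 4759 ≤ 13195 < 18932 = q_8, so the answer is 108313/4759.

108313/4759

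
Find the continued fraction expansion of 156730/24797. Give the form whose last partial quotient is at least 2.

[6; 3, 8, 2, 1, 16, 19]

156730 = 6*24797 + 7948
24797 = 3*7948 + 953
7948 = 8*953 + 324
953 = 2*324 + 305
324 = 1*305 + 19
305 = 16*19 + 1
19 = 19*1 + 0  (stop)
So 156730/24797 = [6; 3, 8, 2, 1, 16, 19].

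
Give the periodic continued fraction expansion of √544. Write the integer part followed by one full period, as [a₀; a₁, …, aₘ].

[23; 3, 11, 3, 46]

a₀ = ⌊√544⌋ = 23.
With m₀=0, d₀=1 and mₖ₊₁ = dₖaₖ − mₖ, dₖ₊₁ = (n − mₖ₊₁²)/dₖ, aₖ₊₁ = ⌊(a₀+mₖ₊₁)/dₖ₊₁⌋:
  k=1: m=23, d=15, a=3
  k=2: m=22, d=4, a=11
  k=3: m=22, d=15, a=3
  k=4: m=23, d=1, a=46
d=1 and a=2a₀=46 at k=4, so the next step gives (m, d) = (23, 15) again — its k=1 value — and the period has length 4.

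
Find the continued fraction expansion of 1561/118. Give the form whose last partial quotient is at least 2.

1561 = 13·118 + 27
118 = 4·27 + 10
27 = 2·10 + 7
10 = 1·7 + 3
7 = 2·3 + 1
3 = 3·1 + 0  (stop)
So 1561/118 = [13; 4, 2, 1, 2, 3].

[13; 4, 2, 1, 2, 3]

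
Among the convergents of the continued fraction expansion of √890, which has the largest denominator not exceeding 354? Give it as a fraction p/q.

√890 = [29; 1, 4, 1, 58, …] (period length 4).
Convergents:
  p_0/q_0 = 29/1
  p_1/q_1 = 30/1
  p_2/q_2 = 149/5
  p_3/q_3 = 179/6
  p_4/q_4 = 10531/353
  p_5/q_5 = 10710/359
q_4 = 353 ≤ 354 < 359 = q_5, so the answer is 10531/353.

10531/353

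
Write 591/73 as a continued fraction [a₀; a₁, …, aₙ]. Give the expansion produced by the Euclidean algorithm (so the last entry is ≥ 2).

[8; 10, 2, 3]

591 = 8·73 + 7
73 = 10·7 + 3
7 = 2·3 + 1
3 = 3·1 + 0  (stop)
So 591/73 = [8; 10, 2, 3].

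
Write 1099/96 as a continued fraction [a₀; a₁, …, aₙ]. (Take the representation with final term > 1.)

[11; 2, 4, 3, 3]

1099 = 11·96 + 43
96 = 2·43 + 10
43 = 4·10 + 3
10 = 3·3 + 1
3 = 3·1 + 0  (stop)
So 1099/96 = [11; 2, 4, 3, 3].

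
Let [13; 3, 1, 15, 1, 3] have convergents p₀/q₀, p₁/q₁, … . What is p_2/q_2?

53/4

Using pₖ = aₖpₖ₋₁ + pₖ₋₂, qₖ = aₖqₖ₋₁ + qₖ₋₂ (with p₋₁=1, p₋₂=0, q₋₁=0, q₋₂=1):
  k=0: a=13, p=13, q=1
  k=1: a=3, p=40, q=3
  k=2: a=1, p=53, q=4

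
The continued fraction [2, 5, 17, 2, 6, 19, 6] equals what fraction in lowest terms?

292479/133082

Using pₖ = aₖpₖ₋₁ + pₖ₋₂ and qₖ = aₖqₖ₋₁ + qₖ₋₂:
  k=0: a=2, p=2, q=1
  k=1: a=5, p=11, q=5
  k=2: a=17, p=189, q=86
  k=3: a=2, p=389, q=177
  k=4: a=6, p=2523, q=1148
  k=5: a=19, p=48326, q=21989
  k=6: a=6, p=292479, q=133082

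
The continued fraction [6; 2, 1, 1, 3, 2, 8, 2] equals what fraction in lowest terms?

Fold from the inside: start with 2/1.
  8 + 1/2 = 17/2
  2 + 2/17 = 36/17
  3 + 17/36 = 125/36
  1 + 36/125 = 161/125
  1 + 125/161 = 286/161
  2 + 161/286 = 733/286
  6 + 286/733 = 4684/733

4684/733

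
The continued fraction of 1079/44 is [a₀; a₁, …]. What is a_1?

1

1079 = 24·44 + 23   →  a_0 = 24
44 = 1·23 + 21   →  a_1 = 1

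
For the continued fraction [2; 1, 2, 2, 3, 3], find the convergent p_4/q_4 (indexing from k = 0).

65/24

Using pₖ = aₖpₖ₋₁ + pₖ₋₂, qₖ = aₖqₖ₋₁ + qₖ₋₂ (with p₋₁=1, p₋₂=0, q₋₁=0, q₋₂=1):
  k=0: a=2, p=2, q=1
  k=1: a=1, p=3, q=1
  k=2: a=2, p=8, q=3
  k=3: a=2, p=19, q=7
  k=4: a=3, p=65, q=24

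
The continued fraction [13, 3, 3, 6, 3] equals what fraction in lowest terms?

2647/199

Fold from the inside: start with 3/1.
  6 + 1/3 = 19/3
  3 + 3/19 = 60/19
  3 + 19/60 = 199/60
  13 + 60/199 = 2647/199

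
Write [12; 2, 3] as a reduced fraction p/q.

Fold from the inside: start with 3/1.
  2 + 1/3 = 7/3
  12 + 3/7 = 87/7

87/7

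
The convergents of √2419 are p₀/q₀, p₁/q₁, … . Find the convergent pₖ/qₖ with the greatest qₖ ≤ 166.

2951/60

√2419 = [49; 5, 2, 5, 98, …] (period length 4).
Convergents:
  p_0/q_0 = 49/1
  p_1/q_1 = 246/5
  p_2/q_2 = 541/11
  p_3/q_3 = 2951/60
  p_4/q_4 = 289739/5891
q_3 = 60 ≤ 166 < 5891 = q_4, so the answer is 2951/60.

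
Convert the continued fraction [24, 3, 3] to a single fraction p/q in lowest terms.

243/10

Using pₖ = aₖpₖ₋₁ + pₖ₋₂ and qₖ = aₖqₖ₋₁ + qₖ₋₂:
  k=0: a=24, p=24, q=1
  k=1: a=3, p=73, q=3
  k=2: a=3, p=243, q=10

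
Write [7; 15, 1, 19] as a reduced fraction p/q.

2253/319

Fold from the inside: start with 19/1.
  1 + 1/19 = 20/19
  15 + 19/20 = 319/20
  7 + 20/319 = 2253/319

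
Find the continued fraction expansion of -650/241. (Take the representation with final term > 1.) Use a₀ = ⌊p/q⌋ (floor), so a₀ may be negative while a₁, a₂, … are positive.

-650 = -3×241 + 73
241 = 3×73 + 22
73 = 3×22 + 7
22 = 3×7 + 1
7 = 7×1 + 0  (stop)
So -650/241 = [-3; 3, 3, 3, 7].

[-3; 3, 3, 3, 7]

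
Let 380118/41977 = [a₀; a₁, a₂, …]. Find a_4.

3

380118 = 9·41977 + 2325   →  a_0 = 9
41977 = 18·2325 + 127   →  a_1 = 18
2325 = 18·127 + 39   →  a_2 = 18
127 = 3·39 + 10   →  a_3 = 3
39 = 3·10 + 9   →  a_4 = 3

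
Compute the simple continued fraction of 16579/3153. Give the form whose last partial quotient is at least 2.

[5; 3, 1, 6, 1, 9, 3, 3]

16579 = 5·3153 + 814
3153 = 3·814 + 711
814 = 1·711 + 103
711 = 6·103 + 93
103 = 1·93 + 10
93 = 9·10 + 3
10 = 3·3 + 1
3 = 3·1 + 0  (stop)
So 16579/3153 = [5; 3, 1, 6, 1, 9, 3, 3].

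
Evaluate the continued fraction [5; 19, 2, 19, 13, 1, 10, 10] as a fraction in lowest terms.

Fold from the inside: start with 10/1.
  10 + 1/10 = 101/10
  1 + 10/101 = 111/101
  13 + 101/111 = 1544/111
  19 + 111/1544 = 29447/1544
  2 + 1544/29447 = 60438/29447
  19 + 29447/60438 = 1177769/60438
  5 + 60438/1177769 = 5949283/1177769

5949283/1177769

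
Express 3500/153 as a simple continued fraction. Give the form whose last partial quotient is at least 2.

[22; 1, 7, 19]

3500 = 22*153 + 134
153 = 1*134 + 19
134 = 7*19 + 1
19 = 19*1 + 0  (stop)
So 3500/153 = [22; 1, 7, 19].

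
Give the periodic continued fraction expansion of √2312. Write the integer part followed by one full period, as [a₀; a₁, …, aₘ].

a₀ = ⌊√2312⌋ = 48.
With m₀=0, d₀=1 and mₖ₊₁ = dₖaₖ − mₖ, dₖ₊₁ = (n − mₖ₊₁²)/dₖ, aₖ₊₁ = ⌊(a₀+mₖ₊₁)/dₖ₊₁⌋:
  k=1: m=48, d=8, a=12
  k=2: m=48, d=1, a=96
d=1 and a=2a₀=96 at k=2, so the next step gives (m, d) = (48, 8) again — its k=1 value — and the period has length 2.

[48; 12, 96]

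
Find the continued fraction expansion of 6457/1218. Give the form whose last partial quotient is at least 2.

[5; 3, 3, 7, 3, 5]

6457 = 5×1218 + 367
1218 = 3×367 + 117
367 = 3×117 + 16
117 = 7×16 + 5
16 = 3×5 + 1
5 = 5×1 + 0  (stop)
So 6457/1218 = [5; 3, 3, 7, 3, 5].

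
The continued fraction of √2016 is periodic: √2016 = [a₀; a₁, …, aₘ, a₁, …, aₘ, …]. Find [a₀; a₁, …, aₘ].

[44; 1, 8, 1, 88]

a₀ = ⌊√2016⌋ = 44.
With m₀=0, d₀=1 and mₖ₊₁ = dₖaₖ − mₖ, dₖ₊₁ = (n − mₖ₊₁²)/dₖ, aₖ₊₁ = ⌊(a₀+mₖ₊₁)/dₖ₊₁⌋:
  k=1: m=44, d=80, a=1
  k=2: m=36, d=9, a=8
  k=3: m=36, d=80, a=1
  k=4: m=44, d=1, a=88
d=1 and a=2a₀=88 at k=4, so the next step gives (m, d) = (44, 80) again — its k=1 value — and the period has length 4.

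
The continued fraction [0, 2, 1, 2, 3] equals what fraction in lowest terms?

Using pₖ = aₖpₖ₋₁ + pₖ₋₂ and qₖ = aₖqₖ₋₁ + qₖ₋₂:
  k=0: a=0, p=0, q=1
  k=1: a=2, p=1, q=2
  k=2: a=1, p=1, q=3
  k=3: a=2, p=3, q=8
  k=4: a=3, p=10, q=27

10/27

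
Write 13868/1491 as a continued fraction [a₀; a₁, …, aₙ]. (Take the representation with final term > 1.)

[9; 3, 3, 8, 2, 8]

13868 = 9*1491 + 449
1491 = 3*449 + 144
449 = 3*144 + 17
144 = 8*17 + 8
17 = 2*8 + 1
8 = 8*1 + 0  (stop)
So 13868/1491 = [9; 3, 3, 8, 2, 8].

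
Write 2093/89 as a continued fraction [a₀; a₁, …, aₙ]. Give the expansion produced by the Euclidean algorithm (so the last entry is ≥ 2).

[23; 1, 1, 14, 3]

2093 = 23·89 + 46
89 = 1·46 + 43
46 = 1·43 + 3
43 = 14·3 + 1
3 = 3·1 + 0  (stop)
So 2093/89 = [23; 1, 1, 14, 3].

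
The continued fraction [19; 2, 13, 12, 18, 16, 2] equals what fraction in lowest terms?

3802554/195187

Using pₖ = aₖpₖ₋₁ + pₖ₋₂ and qₖ = aₖqₖ₋₁ + qₖ₋₂:
  k=0: a=19, p=19, q=1
  k=1: a=2, p=39, q=2
  k=2: a=13, p=526, q=27
  k=3: a=12, p=6351, q=326
  k=4: a=18, p=114844, q=5895
  k=5: a=16, p=1843855, q=94646
  k=6: a=2, p=3802554, q=195187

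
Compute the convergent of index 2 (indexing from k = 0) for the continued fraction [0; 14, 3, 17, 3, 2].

Using pₖ = aₖpₖ₋₁ + pₖ₋₂, qₖ = aₖqₖ₋₁ + qₖ₋₂ (with p₋₁=1, p₋₂=0, q₋₁=0, q₋₂=1):
  k=0: a=0, p=0, q=1
  k=1: a=14, p=1, q=14
  k=2: a=3, p=3, q=43

3/43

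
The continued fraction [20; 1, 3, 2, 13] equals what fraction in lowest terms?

Fold from the inside: start with 13/1.
  2 + 1/13 = 27/13
  3 + 13/27 = 94/27
  1 + 27/94 = 121/94
  20 + 94/121 = 2514/121

2514/121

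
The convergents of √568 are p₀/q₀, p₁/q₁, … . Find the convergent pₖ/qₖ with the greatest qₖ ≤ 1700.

34057/1429

√568 = [23; 1, 4, 1, 46, …] (period length 4).
Convergents:
  p_0/q_0 = 23/1
  p_1/q_1 = 24/1
  p_2/q_2 = 119/5
  p_3/q_3 = 143/6
  p_4/q_4 = 6697/281
  p_5/q_5 = 6840/287
  p_6/q_6 = 34057/1429
  p_7/q_7 = 40897/1716
q_6 = 1429 ≤ 1700 < 1716 = q_7, so the answer is 34057/1429.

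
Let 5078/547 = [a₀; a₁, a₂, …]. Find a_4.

8

5078 = 9·547 + 155   →  a_0 = 9
547 = 3·155 + 82   →  a_1 = 3
155 = 1·82 + 73   →  a_2 = 1
82 = 1·73 + 9   →  a_3 = 1
73 = 8·9 + 1   →  a_4 = 8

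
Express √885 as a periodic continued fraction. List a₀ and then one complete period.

[29; 1, 2, 1, 58]

a₀ = ⌊√885⌋ = 29.
With m₀=0, d₀=1 and mₖ₊₁ = dₖaₖ − mₖ, dₖ₊₁ = (n − mₖ₊₁²)/dₖ, aₖ₊₁ = ⌊(a₀+mₖ₊₁)/dₖ₊₁⌋:
  k=1: m=29, d=44, a=1
  k=2: m=15, d=15, a=2
  k=3: m=15, d=44, a=1
  k=4: m=29, d=1, a=58
d=1 and a=2a₀=58 at k=4, so the next step gives (m, d) = (29, 44) again — its k=1 value — and the period has length 4.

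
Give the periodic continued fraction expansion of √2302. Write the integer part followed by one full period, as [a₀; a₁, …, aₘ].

[47; 1, 46, 1, 94]

a₀ = ⌊√2302⌋ = 47.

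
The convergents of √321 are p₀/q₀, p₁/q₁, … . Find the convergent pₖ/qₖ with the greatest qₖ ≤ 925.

7722/431

√321 = [17; 1, 10, 1, 34, …] (period length 4).
Convergents:
  p_0/q_0 = 17/1
  p_1/q_1 = 18/1
  p_2/q_2 = 197/11
  p_3/q_3 = 215/12
  p_4/q_4 = 7507/419
  p_5/q_5 = 7722/431
  p_6/q_6 = 84727/4729
q_5 = 431 ≤ 925 < 4729 = q_6, so the answer is 7722/431.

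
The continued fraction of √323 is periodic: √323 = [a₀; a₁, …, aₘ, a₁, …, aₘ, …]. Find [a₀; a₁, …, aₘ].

a₀ = ⌊√323⌋ = 17.

[17; 1, 34]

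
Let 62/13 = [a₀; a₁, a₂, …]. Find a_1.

62 = 4·13 + 10   →  a_0 = 4
13 = 1·10 + 3   →  a_1 = 1

1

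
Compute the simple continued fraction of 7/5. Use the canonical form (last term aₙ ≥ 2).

7 = 1·5 + 2
5 = 2·2 + 1
2 = 2·1 + 0  (stop)
So 7/5 = [1; 2, 2].

[1; 2, 2]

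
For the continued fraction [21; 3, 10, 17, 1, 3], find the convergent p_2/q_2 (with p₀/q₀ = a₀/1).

661/31

Using pₖ = aₖpₖ₋₁ + pₖ₋₂, qₖ = aₖqₖ₋₁ + qₖ₋₂ (with p₋₁=1, p₋₂=0, q₋₁=0, q₋₂=1):
  k=0: a=21, p=21, q=1
  k=1: a=3, p=64, q=3
  k=2: a=10, p=661, q=31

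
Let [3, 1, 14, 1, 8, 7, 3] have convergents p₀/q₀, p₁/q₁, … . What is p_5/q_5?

4004/1017

Using pₖ = aₖpₖ₋₁ + pₖ₋₂, qₖ = aₖqₖ₋₁ + qₖ₋₂ (with p₋₁=1, p₋₂=0, q₋₁=0, q₋₂=1):
  k=0: a=3, p=3, q=1
  k=1: a=1, p=4, q=1
  k=2: a=14, p=59, q=15
  k=3: a=1, p=63, q=16
  k=4: a=8, p=563, q=143
  k=5: a=7, p=4004, q=1017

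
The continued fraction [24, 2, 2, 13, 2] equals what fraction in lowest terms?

3392/139

Using pₖ = aₖpₖ₋₁ + pₖ₋₂ and qₖ = aₖqₖ₋₁ + qₖ₋₂:
  k=0: a=24, p=24, q=1
  k=1: a=2, p=49, q=2
  k=2: a=2, p=122, q=5
  k=3: a=13, p=1635, q=67
  k=4: a=2, p=3392, q=139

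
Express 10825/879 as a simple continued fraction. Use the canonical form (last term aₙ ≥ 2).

[12; 3, 5, 1, 3, 2, 1, 3]

10825 = 12×879 + 277
879 = 3×277 + 48
277 = 5×48 + 37
48 = 1×37 + 11
37 = 3×11 + 4
11 = 2×4 + 3
4 = 1×3 + 1
3 = 3×1 + 0  (stop)
So 10825/879 = [12; 3, 5, 1, 3, 2, 1, 3].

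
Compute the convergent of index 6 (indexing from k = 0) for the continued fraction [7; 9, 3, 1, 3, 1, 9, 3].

12247/1723

Using pₖ = aₖpₖ₋₁ + pₖ₋₂, qₖ = aₖqₖ₋₁ + qₖ₋₂ (with p₋₁=1, p₋₂=0, q₋₁=0, q₋₂=1):
  k=0: a=7, p=7, q=1
  k=1: a=9, p=64, q=9
  k=2: a=3, p=199, q=28
  k=3: a=1, p=263, q=37
  k=4: a=3, p=988, q=139
  k=5: a=1, p=1251, q=176
  k=6: a=9, p=12247, q=1723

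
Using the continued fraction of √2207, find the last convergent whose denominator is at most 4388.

205297/4370

√2207 = [46; 1, 45, 1, 92, …] (period length 4).
Convergents:
  p_0/q_0 = 46/1
  p_1/q_1 = 47/1
  p_2/q_2 = 2161/46
  p_3/q_3 = 2208/47
  p_4/q_4 = 205297/4370
  p_5/q_5 = 207505/4417
q_4 = 4370 ≤ 4388 < 4417 = q_5, so the answer is 205297/4370.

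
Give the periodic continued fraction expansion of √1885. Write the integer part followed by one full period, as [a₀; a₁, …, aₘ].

[43; 2, 2, 2, 86]

a₀ = ⌊√1885⌋ = 43.
With m₀=0, d₀=1 and mₖ₊₁ = dₖaₖ − mₖ, dₖ₊₁ = (n − mₖ₊₁²)/dₖ, aₖ₊₁ = ⌊(a₀+mₖ₊₁)/dₖ₊₁⌋:
  k=1: m=43, d=36, a=2
  k=2: m=29, d=29, a=2
  k=3: m=29, d=36, a=2
  k=4: m=43, d=1, a=86
d=1 and a=2a₀=86 at k=4, so the next step gives (m, d) = (43, 36) again — its k=1 value — and the period has length 4.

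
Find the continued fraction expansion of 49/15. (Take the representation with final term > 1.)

[3; 3, 1, 3]

49 = 3*15 + 4
15 = 3*4 + 3
4 = 1*3 + 1
3 = 3*1 + 0  (stop)
So 49/15 = [3; 3, 1, 3].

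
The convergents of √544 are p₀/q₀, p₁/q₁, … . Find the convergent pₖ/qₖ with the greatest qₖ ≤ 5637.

113447/4864

√544 = [23; 3, 11, 3, 46, …] (period length 4).
Convergents:
  p_0/q_0 = 23/1
  p_1/q_1 = 70/3
  p_2/q_2 = 793/34
  p_3/q_3 = 2449/105
  p_4/q_4 = 113447/4864
  p_5/q_5 = 342790/14697
q_4 = 4864 ≤ 5637 < 14697 = q_5, so the answer is 113447/4864.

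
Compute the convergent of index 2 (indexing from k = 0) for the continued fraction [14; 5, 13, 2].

Using pₖ = aₖpₖ₋₁ + pₖ₋₂, qₖ = aₖqₖ₋₁ + qₖ₋₂ (with p₋₁=1, p₋₂=0, q₋₁=0, q₋₂=1):
  k=0: a=14, p=14, q=1
  k=1: a=5, p=71, q=5
  k=2: a=13, p=937, q=66

937/66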